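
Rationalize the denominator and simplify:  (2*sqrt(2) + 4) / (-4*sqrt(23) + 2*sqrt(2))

Multiply numerator and denominator by 2*sqrt(2) + 4*sqrt(23).
Denominator becomes -360; numerator becomes 8 + 8*sqrt(2) + 8*sqrt(46) + 16*sqrt(23).

(-2*sqrt(23) - sqrt(46) - sqrt(2) - 1)/45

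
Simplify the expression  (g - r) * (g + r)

g^2 - r^2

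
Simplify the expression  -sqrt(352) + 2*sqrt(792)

8*sqrt(22)

sqrt(352) = 4*sqrt(22); 2*sqrt(792) = 12*sqrt(22)
Combine: (-4 + 12)·sqrt(22) = 8*sqrt(22)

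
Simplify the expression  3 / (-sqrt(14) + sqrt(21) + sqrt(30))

(-111*sqrt(14) + 15*sqrt(30) + 69*sqrt(21) + 252*sqrt(5))/1151

Group as (sqrt(21) + sqrt(30)) - sqrt(14); multiply by (sqrt(21) + sqrt(30)) + sqrt(14), then rationalise the remaining surd.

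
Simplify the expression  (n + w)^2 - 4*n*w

Expand the square and combine the 4*n*w term.

(n - w)^2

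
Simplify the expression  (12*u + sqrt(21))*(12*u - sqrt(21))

Product of conjugates: (P+Q)(P-Q) = P**2 - Q**2.

144*u**2 - 21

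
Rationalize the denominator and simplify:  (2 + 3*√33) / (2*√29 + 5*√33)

(-6*√957 - 4*√29 + 10*√33 + 495)/709

Multiply numerator and denominator by -2*√29 + 5*√33.
Denominator becomes 709; numerator becomes -6*√957 - 4*√29 + 10*√33 + 495.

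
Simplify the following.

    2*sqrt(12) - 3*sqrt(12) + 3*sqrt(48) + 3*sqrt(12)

2*sqrt(12) = 4*sqrt(3); 3*sqrt(12) = 6*sqrt(3); 3*sqrt(48) = 12*sqrt(3); 3*sqrt(12) = 6*sqrt(3)
Combine: (4 - 6 + 12 + 6)·sqrt(3) = 16*sqrt(3)

16*sqrt(3)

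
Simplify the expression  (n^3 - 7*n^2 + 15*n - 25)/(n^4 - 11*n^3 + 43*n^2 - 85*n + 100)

Factor: n^3 - 7*n^2 + 15*n - 25 = (n^2 - 2*n + 5)*(n - 5);  n^4 - 11*n^3 + 43*n^2 - 85*n + 100 = (n^2 - 2*n + 5)*(n - 5)*(n - 4)
Cancel the common factors (n^2 - 2*n + 5), (n - 5).

1/(n - 4)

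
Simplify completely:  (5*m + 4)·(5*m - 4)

(5*m)^2 - (4)^2 = 25*m² - 16.

25*m² - 16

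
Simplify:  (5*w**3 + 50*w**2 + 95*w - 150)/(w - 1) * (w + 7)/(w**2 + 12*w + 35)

5*w + 30

Factor: 5*w**3 + 50*w**2 + 95*w - 150 = 5*(w - 1)*(w + 6)*(w + 5);  w**2 + 12*w + 35 = (w + 5)*(w + 7)
Cancel the common factors (w + 5), (w - 1), (w + 7).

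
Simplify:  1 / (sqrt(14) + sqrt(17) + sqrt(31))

Group as (sqrt(14) + sqrt(17)) + sqrt(31); multiply by (sqrt(14) + sqrt(17)) - sqrt(31), then rationalise the remaining surd.

(-sqrt(7378) + 14*sqrt(17) + 17*sqrt(14))/476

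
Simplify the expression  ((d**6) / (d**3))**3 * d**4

d**13

Inside the bracket: d**3
Raise to the power 3: d**9
Multiply by d**4: add exponents.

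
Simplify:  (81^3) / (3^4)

3^8

81^3 = 3^12; 3^4 = 3^4
Combine exponents: 3^8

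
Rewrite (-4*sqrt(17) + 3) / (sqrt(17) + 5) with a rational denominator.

Multiply numerator and denominator by -sqrt(17) + 5.
Denominator becomes 8; numerator becomes -23*sqrt(17) + 83.

(-23*sqrt(17) + 83)/8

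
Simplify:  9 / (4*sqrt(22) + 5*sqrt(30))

(-36*sqrt(22) + 45*sqrt(30))/398

Multiply numerator and denominator by -5*sqrt(30) + 4*sqrt(22).
Denominator becomes -398; numerator becomes -45*sqrt(30) + 36*sqrt(22).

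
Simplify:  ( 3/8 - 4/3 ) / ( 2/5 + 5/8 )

Numerator: 3/8 - 4/3 = -23/24
Denominator: 2/5 + 5/8 = 41/40
Divide: (-23/24) · (40/41) = -115/123

-115/123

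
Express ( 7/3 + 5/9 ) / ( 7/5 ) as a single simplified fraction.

130/63

Numerator: 7/3 + 5/9 = 26/9
Denominator: 7/5 = 7/5
Divide: (26/9) · (5/7) = 130/63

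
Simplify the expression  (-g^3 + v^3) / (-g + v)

Factor as (a-b)(a^2+ab+b^2) with a=v, b=g.

g^2 + g*v + v^2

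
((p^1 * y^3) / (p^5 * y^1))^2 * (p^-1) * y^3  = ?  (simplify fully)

Inside the bracket: (p^-4) * y^2
Raise to the power 2: (p^-8) * y^4
Multiply by (p^-1) * y^3: add exponents.

y^7/p^9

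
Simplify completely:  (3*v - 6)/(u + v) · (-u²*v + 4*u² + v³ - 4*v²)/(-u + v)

3*v² - 18*v + 24

Factor: 3*v - 6 = 3·(v - 2);  -u²*v + 4*u² + v³ - 4*v² = (u + v)·(v - 4)·(-u + v)
Cancel the common factors (u + v), (-u + v).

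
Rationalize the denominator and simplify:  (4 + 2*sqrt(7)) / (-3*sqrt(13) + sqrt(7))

Multiply numerator and denominator by sqrt(7) + 3*sqrt(13).
Denominator becomes -110; numerator becomes 4*sqrt(7) + 14 + 12*sqrt(13) + 6*sqrt(91).

(-3*sqrt(91) - 6*sqrt(13) - 7 - 2*sqrt(7))/55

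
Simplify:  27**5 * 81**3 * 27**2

27**5 = 3**15; 81**3 = 3**12; 27**2 = 3**6
Combine exponents: 3**33

3**33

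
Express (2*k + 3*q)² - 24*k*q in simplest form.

Expanding gives 4*k² - 12*k*q + 9*q², a perfect square.

(2*k - 3*q)²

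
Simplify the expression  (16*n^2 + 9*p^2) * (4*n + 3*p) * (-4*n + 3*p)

-256*n^4 + 81*p^4

Telescope via difference of squares: ((3*p)+(4*n))((3*p)-(4*n)) = -16*n^2 + 9*p^2, then repeat with the next factor.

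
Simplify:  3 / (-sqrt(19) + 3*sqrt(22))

Multiply numerator and denominator by sqrt(19) + 3*sqrt(22).
Denominator becomes 179; numerator becomes 3*sqrt(19) + 9*sqrt(22).

(3*sqrt(19) + 9*sqrt(22))/179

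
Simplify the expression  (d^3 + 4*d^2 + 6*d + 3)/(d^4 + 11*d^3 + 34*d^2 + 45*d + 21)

1/(d + 7)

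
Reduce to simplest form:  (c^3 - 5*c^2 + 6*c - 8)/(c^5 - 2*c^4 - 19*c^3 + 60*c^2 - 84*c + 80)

Factor: c^3 - 5*c^2 + 6*c - 8 = (c^2 - c + 2)*(c - 4);  c^5 - 2*c^4 - 19*c^3 + 60*c^2 - 84*c + 80 = (c - 2)*(c^2 - c + 2)*(c + 5)*(c - 4)
Cancel the common factors (c^2 - c + 2), (c - 4).

1/(c^2 + 3*c - 10)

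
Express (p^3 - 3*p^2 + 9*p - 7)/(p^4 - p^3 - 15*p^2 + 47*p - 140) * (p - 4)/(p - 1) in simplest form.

Factor: p^3 - 3*p^2 + 9*p - 7 = (p - 1)*(p^2 - 2*p + 7);  p^4 - p^3 - 15*p^2 + 47*p - 140 = (p - 4)*(p^2 - 2*p + 7)*(p + 5)
Cancel the common factors (p^2 - 2*p + 7), (p - 4), (p - 1).

1/(p + 5)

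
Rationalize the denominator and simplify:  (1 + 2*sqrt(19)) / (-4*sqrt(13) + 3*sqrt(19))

Multiply numerator and denominator by 3*sqrt(19) + 4*sqrt(13).
Denominator becomes -37; numerator becomes 3*sqrt(19) + 4*sqrt(13) + 114 + 8*sqrt(247).

(-8*sqrt(247) - 114 - 4*sqrt(13) - 3*sqrt(19))/37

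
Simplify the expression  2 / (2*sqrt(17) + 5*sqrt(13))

Multiply numerator and denominator by -5*sqrt(13) + 2*sqrt(17).
Denominator becomes -257; numerator becomes -10*sqrt(13) + 4*sqrt(17).

(-4*sqrt(17) + 10*sqrt(13))/257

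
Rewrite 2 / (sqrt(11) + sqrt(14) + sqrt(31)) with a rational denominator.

Group as (sqrt(11) + sqrt(31)) + sqrt(14); multiply by (sqrt(11) + sqrt(31)) - sqrt(14), then rationalise the remaining surd.

(-sqrt(4774) - 3*sqrt(31) + 14*sqrt(14) + 17*sqrt(11))/145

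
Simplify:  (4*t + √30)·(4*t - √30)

Product of conjugates: (P+Q)(P-Q) = P^2 - Q^2.

16*t² - 30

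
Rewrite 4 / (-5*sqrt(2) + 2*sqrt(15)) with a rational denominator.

Multiply numerator and denominator by 5*sqrt(2) + 2*sqrt(15).
Denominator becomes 10; numerator becomes 20*sqrt(2) + 8*sqrt(15).

(10*sqrt(2) + 4*sqrt(15))/5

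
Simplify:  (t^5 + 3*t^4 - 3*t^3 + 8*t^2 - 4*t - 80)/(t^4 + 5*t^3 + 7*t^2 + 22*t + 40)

t - 2

Factor: t^5 + 3*t^4 - 3*t^3 + 8*t^2 - 4*t - 80 = (t + 4)*(t + 2)*(t^2 - t + 5)*(t - 2);  t^4 + 5*t^3 + 7*t^2 + 22*t + 40 = (t + 4)*(t^2 - t + 5)*(t + 2)
Cancel the common factors (t^2 - t + 5), (t + 4), (t + 2).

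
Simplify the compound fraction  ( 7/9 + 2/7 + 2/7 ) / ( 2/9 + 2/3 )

85/56

Numerator: 7/9 + 2/7 + 2/7 = 85/63
Denominator: 2/9 + 2/3 = 8/9
Divide: (85/63) · (9/8) = 85/56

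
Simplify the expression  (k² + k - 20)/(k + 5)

Factor: k² + k - 20 = (k + 5)·(k - 4)
Cancel the common factor (k + 5).

k - 4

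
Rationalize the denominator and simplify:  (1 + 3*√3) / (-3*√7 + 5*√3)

(3*√7 + 5*√3 + 9*√21 + 45)/12

Multiply numerator and denominator by 3*√7 + 5*√3.
Denominator becomes 12; numerator becomes 3*√7 + 5*√3 + 9*√21 + 45.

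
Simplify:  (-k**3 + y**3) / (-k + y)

k**2 + k*y + y**2

Factor as (a-b)(a**2+ab+b**2) with a=y, b=k.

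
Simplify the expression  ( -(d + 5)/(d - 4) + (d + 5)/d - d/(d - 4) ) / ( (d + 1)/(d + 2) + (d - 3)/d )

(-d³ - 6*d² - 28*d - 40)/(2*d³ - 8*d² - 6*d + 24)

Numerator: -(d + 5)/(d - 4) + (d + 5)/d - d/(d - 4) = (-d² - 4*d - 20)/(d² - 4*d)
Denominator: (d + 1)/(d + 2) + (d - 3)/d = (2*d² - 6)/(d² + 2*d)
Divide: ((-d² - 4*d - 20)/(d² - 4*d)) · ((d² + 2*d)/(2*d² - 6)) = (-d³ - 6*d² - 28*d - 40)/(2*d³ - 8*d² - 6*d + 24)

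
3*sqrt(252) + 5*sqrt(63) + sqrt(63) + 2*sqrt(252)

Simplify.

3*sqrt(252) = 18*sqrt(7); 5*sqrt(63) = 15*sqrt(7); sqrt(63) = 3*sqrt(7); 2*sqrt(252) = 12*sqrt(7)
Combine: (18 + 15 + 3 + 12)·sqrt(7) = 48*sqrt(7)

48*sqrt(7)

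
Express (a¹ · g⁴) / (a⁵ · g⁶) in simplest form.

Quotient: (a^-4) · (g^-2)

1/(a⁴*g²)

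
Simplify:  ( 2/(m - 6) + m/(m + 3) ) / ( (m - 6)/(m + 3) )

(m² - 4*m + 6)/(m² - 12*m + 36)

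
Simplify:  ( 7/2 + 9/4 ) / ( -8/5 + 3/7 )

-805/164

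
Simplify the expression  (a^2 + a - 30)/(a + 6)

a - 5

Factor: a^2 + a - 30 = (a - 5)*(a + 6)
Cancel the common factor (a + 6).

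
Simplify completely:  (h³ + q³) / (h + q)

q^3 + h^3 = (h + q)(h² - h*q + q²).

h² - h*q + q²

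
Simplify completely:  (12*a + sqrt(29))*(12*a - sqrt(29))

144*a**2 - 29

Difference of squares with P = 12*a, Q = sqrt(29).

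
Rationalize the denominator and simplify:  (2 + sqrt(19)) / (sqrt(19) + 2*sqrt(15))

Multiply numerator and denominator by -2*sqrt(15) + sqrt(19).
Denominator becomes -41; numerator becomes -2*sqrt(285) - 4*sqrt(15) + 2*sqrt(19) + 19.

(-19 - 2*sqrt(19) + 4*sqrt(15) + 2*sqrt(285))/41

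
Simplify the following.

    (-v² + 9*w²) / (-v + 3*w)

v + 3*w

-v² + 9*w² factors as -(v - 3*w)*(v + 3*w).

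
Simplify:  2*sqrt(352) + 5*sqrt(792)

38*sqrt(22)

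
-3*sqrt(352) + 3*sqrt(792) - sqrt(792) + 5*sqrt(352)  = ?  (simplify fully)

3*sqrt(352) = 12*sqrt(22); 3*sqrt(792) = 18*sqrt(22); sqrt(792) = 6*sqrt(22); 5*sqrt(352) = 20*sqrt(22)
Combine: (-12 + 18 - 6 + 20)·sqrt(22) = 20*sqrt(22)

20*sqrt(22)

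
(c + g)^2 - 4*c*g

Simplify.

Expanding gives c^2 - 2*c*g + g^2, a perfect square.

(c - g)^2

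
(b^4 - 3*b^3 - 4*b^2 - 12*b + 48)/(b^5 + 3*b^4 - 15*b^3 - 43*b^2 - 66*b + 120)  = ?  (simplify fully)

Factor: b^4 - 3*b^3 - 4*b^2 - 12*b + 48 = (b - 2)*(b - 4)*(b^2 + 3*b + 6);  b^5 + 3*b^4 - 15*b^3 - 43*b^2 - 66*b + 120 = (b^2 + 3*b + 6)*(b - 4)*(b + 5)*(b - 1)
Cancel the common factors (b^2 + 3*b + 6), (b - 4).

(b - 2)/(b^2 + 4*b - 5)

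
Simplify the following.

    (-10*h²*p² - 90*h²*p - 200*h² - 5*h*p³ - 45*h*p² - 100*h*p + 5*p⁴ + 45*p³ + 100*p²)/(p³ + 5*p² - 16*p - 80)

Factor: -10*h²*p² - 90*h²*p - 200*h² - 5*h*p³ - 45*h*p² - 100*h*p + 5*p⁴ + 45*p³ + 100*p² = 5·(h + p)·(-2*h + p)·(p + 5)·(p + 4);  p³ + 5*p² - 16*p - 80 = (p - 4)·(p + 4)·(p + 5)
Cancel the common factors (p + 4), (p + 5).

(-10*h² - 5*h*p + 5*p²)/(p - 4)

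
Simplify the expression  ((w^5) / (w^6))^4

Inside the bracket: (w^-1)
Raise to the power 4: (w^-4)

w^(-4)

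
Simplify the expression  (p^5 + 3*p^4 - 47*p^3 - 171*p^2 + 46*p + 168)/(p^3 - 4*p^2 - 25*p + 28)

p^2 + 7*p + 6

Factor: p^5 + 3*p^4 - 47*p^3 - 171*p^2 + 46*p + 168 = (p - 1)*(p + 1)*(p + 4)*(p + 6)*(p - 7);  p^3 - 4*p^2 - 25*p + 28 = (p - 1)*(p + 4)*(p - 7)
Cancel the common factors (p + 4), (p - 7), (p - 1).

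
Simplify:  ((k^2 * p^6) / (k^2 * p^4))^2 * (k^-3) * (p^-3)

Inside the bracket: p^2
Raise to the power 2: p^4
Multiply by (k^-3) * (p^-3): add exponents.

p/k^3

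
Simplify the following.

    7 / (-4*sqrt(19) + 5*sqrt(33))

(28*sqrt(19) + 35*sqrt(33))/521

Multiply numerator and denominator by 4*sqrt(19) + 5*sqrt(33).
Denominator becomes 521; numerator becomes 28*sqrt(19) + 35*sqrt(33).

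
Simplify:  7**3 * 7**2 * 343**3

7**3 = 7**3; 7**2 = 7**2; 343**3 = 7**9
Combine exponents: 7**14

7**14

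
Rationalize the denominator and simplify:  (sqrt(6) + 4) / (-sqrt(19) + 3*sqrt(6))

(sqrt(114) + 4*sqrt(19) + 18 + 12*sqrt(6))/35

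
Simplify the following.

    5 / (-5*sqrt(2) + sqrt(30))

(-5*sqrt(2) - sqrt(30))/4

Multiply numerator and denominator by sqrt(30) + 5*sqrt(2).
Denominator becomes -20; numerator becomes 5*sqrt(30) + 25*sqrt(2).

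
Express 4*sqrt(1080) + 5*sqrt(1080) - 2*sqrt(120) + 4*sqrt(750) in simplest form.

4*sqrt(1080) = 24*sqrt(30); 5*sqrt(1080) = 30*sqrt(30); 2*sqrt(120) = 4*sqrt(30); 4*sqrt(750) = 20*sqrt(30)
Combine: (24 + 30 - 4 + 20)·sqrt(30) = 70*sqrt(30)

70*sqrt(30)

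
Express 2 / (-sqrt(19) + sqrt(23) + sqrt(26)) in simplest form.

Group as (sqrt(23) + sqrt(26)) - sqrt(19); multiply by (sqrt(23) + sqrt(26)) + sqrt(19), then rationalise the remaining surd.

(-15*sqrt(19) + 8*sqrt(26) + 11*sqrt(23) + sqrt(11362))/373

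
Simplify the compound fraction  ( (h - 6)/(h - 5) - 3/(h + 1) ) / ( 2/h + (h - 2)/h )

(h² - 8*h + 9)/(h² - 4*h - 5)

Numerator: (h - 6)/(h - 5) - 3/(h + 1) = (h² - 8*h + 9)/(h² - 4*h - 5)
Denominator: 2/h + (h - 2)/h = 1
Divide: ((h² - 8*h + 9)/(h² - 4*h - 5)) · (1) = (h² - 8*h + 9)/(h² - 4*h - 5)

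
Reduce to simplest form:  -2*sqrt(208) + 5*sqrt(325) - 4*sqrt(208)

2*sqrt(208) = 8*sqrt(13); 5*sqrt(325) = 25*sqrt(13); 4*sqrt(208) = 16*sqrt(13)
Combine: (-8 + 25 - 16)·sqrt(13) = sqrt(13)

sqrt(13)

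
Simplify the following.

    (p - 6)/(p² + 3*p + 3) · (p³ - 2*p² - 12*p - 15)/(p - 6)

Factor: p³ - 2*p² - 12*p - 15 = (p² + 3*p + 3)·(p - 5)
Cancel the common factors (p² + 3*p + 3), (p - 6).

p - 5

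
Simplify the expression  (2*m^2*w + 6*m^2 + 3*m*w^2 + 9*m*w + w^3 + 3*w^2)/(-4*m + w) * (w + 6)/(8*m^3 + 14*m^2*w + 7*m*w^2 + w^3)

(w^2 + 9*w + 18)/(-16*m^2 + w^2)

Factor: 2*m^2*w + 6*m^2 + 3*m*w^2 + 9*m*w + w^3 + 3*w^2 = (m + w)*(w + 3)*(2*m + w);  8*m^3 + 14*m^2*w + 7*m*w^2 + w^3 = (4*m + w)*(2*m + w)*(m + w)
Cancel the common factors (2*m + w), (m + w).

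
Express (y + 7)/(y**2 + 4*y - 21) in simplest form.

Factor: y**2 + 4*y - 21 = (y + 7)*(y - 3)
Cancel the common factor (y + 7).

1/(y - 3)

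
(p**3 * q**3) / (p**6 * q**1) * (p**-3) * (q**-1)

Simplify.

Quotient: (p**-3) * q**2
Multiply by (p**-3) * (q**-1): add exponents.

q/p**6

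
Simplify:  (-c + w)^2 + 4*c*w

After expansion: c^2 + 2*c*w + w^2 — a perfect-square trinomial.

(c + w)^2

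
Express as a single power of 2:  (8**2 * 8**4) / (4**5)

2**8

8**2 = 2**6; 8**4 = 2**12; 4**5 = 2**10
Combine exponents: 2**8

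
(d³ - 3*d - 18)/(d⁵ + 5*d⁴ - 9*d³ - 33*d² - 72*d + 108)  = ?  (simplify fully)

1/(d² + 5*d - 6)

Factor: d³ - 3*d - 18 = (d - 3)·(d² + 3*d + 6);  d⁵ + 5*d⁴ - 9*d³ - 33*d² - 72*d + 108 = (d + 6)·(d - 1)·(d - 3)·(d² + 3*d + 6)
Cancel the common factors (d² + 3*d + 6), (d - 3).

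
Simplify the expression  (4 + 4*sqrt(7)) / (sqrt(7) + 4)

(-4 + 4*sqrt(7))/3

Multiply numerator and denominator by -sqrt(7) + 4.
Denominator becomes 9; numerator becomes -12 + 12*sqrt(7).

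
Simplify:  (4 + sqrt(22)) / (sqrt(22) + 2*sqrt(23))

(-11 - 2*sqrt(22) + 4*sqrt(23) + sqrt(506))/35

Multiply numerator and denominator by -2*sqrt(23) + sqrt(22).
Denominator becomes -70; numerator becomes -2*sqrt(506) - 8*sqrt(23) + 4*sqrt(22) + 22.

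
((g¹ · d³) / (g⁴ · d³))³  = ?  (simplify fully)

g^(-9)

Inside the bracket: (g^-3)
Raise to the power 3: (g^-9)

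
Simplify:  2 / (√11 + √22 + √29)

Group as (√22 + √29) + √11; multiply by (√22 + √29) - √11, then rationalise the remaining surd.

(-11*√58 + 2*√29 + 9*√22 + 20*√11)/238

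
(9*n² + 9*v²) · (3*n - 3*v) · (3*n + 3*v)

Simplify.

((3*n)+(3*v))((3*n)-(3*v)) = 9*n² - 9*v²; continue pairing.

81*n⁴ - 81*v⁴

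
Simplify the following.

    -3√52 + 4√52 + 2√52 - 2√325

3√52 = 6*√13; 4√52 = 8*√13; 2√52 = 4*√13; 2√325 = 10*√13
Combine: (-6 + 8 + 4 - 10)·√13 = -4*√13

-4*√13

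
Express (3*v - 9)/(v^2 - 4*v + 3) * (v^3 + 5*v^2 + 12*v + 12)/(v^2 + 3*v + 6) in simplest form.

(3*v + 6)/(v - 1)

Factor: 3*v - 9 = 3*(v - 3);  v^2 - 4*v + 3 = (v - 3)*(v - 1);  v^3 + 5*v^2 + 12*v + 12 = (v + 2)*(v^2 + 3*v + 6)
Cancel the common factors (v^2 + 3*v + 6), (v - 3).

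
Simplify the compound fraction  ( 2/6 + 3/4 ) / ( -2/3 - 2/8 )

-13/11

Numerator: 2/6 + 3/4 = 13/12
Denominator: -2/3 - 2/8 = -11/12
Divide: (13/12) · (-12/11) = -13/11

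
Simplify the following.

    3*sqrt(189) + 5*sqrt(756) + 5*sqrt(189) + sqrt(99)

3*sqrt(11) + 54*sqrt(21)

3*sqrt(189) = 9*sqrt(21); 5*sqrt(756) = 30*sqrt(21); 5*sqrt(189) = 15*sqrt(21); sqrt(99) = 3*sqrt(11)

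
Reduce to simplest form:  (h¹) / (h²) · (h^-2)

Quotient: (h^-1)
Multiply by (h^-2): add exponents.

h^(-3)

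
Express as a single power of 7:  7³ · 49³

7³ = 7^3; 49³ = 7^6
Combine exponents: 7^9

7^9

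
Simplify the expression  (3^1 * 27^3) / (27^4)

3^1 = 3^1; 27^3 = 3^9; 27^4 = 3^12
Combine exponents: 3^(-2)

3^(-2)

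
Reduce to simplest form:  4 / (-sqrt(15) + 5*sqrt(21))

Multiply numerator and denominator by sqrt(15) + 5*sqrt(21).
Denominator becomes 510; numerator becomes 4*sqrt(15) + 20*sqrt(21).

(2*sqrt(15) + 10*sqrt(21))/255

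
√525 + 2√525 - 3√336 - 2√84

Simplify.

-√21

√525 = 5*√21; 2√525 = 10*√21; 3√336 = 12*√21; 2√84 = 4*√21
Combine: (5 + 10 - 12 - 4)·√21 = -√21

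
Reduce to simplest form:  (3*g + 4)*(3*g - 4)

9*g^2 - 16

Difference of squares with P = 3*g, Q = 4.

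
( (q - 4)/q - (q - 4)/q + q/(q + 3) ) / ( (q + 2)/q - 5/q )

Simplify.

Numerator: (q - 4)/q - (q - 4)/q + q/(q + 3) = q/(q + 3)
Denominator: (q + 2)/q - 5/q = (q - 3)/q
Divide: (q/(q + 3)) · (q/(q - 3)) = q²/(q² - 9)

q²/(q² - 9)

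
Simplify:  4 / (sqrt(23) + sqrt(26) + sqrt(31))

Group as (sqrt(26) + sqrt(31)) + sqrt(23); multiply by (sqrt(26) + sqrt(31)) - sqrt(23), then rationalise the remaining surd.

(-2*sqrt(18538) + 18*sqrt(31) + 28*sqrt(26) + 34*sqrt(23))/517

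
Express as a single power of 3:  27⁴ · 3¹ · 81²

27⁴ = 3^12; 3¹ = 3^1; 81² = 3^8
Combine exponents: 3^21

3^21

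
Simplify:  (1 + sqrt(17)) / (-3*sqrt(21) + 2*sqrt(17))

Multiply numerator and denominator by 2*sqrt(17) + 3*sqrt(21).
Denominator becomes -121; numerator becomes 2*sqrt(17) + 3*sqrt(21) + 34 + 3*sqrt(357).

(-3*sqrt(357) - 34 - 3*sqrt(21) - 2*sqrt(17))/121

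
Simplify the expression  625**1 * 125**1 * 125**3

625**1 = 5**4; 125**1 = 5**3; 125**3 = 5**9
Combine exponents: 5**16

5**16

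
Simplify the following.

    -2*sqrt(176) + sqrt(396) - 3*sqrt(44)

-8*sqrt(11)

2*sqrt(176) = 8*sqrt(11); sqrt(396) = 6*sqrt(11); 3*sqrt(44) = 6*sqrt(11)
Combine: (-8 + 6 - 6)·sqrt(11) = -8*sqrt(11)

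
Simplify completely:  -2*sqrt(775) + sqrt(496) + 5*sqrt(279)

9*sqrt(31)

2*sqrt(775) = 10*sqrt(31); sqrt(496) = 4*sqrt(31); 5*sqrt(279) = 15*sqrt(31)
Combine: (-10 + 4 + 15)·sqrt(31) = 9*sqrt(31)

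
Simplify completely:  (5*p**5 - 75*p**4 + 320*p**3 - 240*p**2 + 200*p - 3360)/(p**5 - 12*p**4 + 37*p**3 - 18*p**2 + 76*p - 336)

Factor: 5*p**5 - 75*p**4 + 320*p**3 - 240*p**2 + 200*p - 3360 = 5*(p - 7)*(p - 6)*(p**2 + 2*p + 4)*(p - 4);  p**5 - 12*p**4 + 37*p**3 - 18*p**2 + 76*p - 336 = (p - 3)*(p - 7)*(p**2 + 2*p + 4)*(p - 4)
Cancel the common factors (p**2 + 2*p + 4), (p - 4), (p - 7).

(5*p - 30)/(p - 3)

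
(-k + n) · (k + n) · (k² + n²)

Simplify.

-k⁴ + n⁴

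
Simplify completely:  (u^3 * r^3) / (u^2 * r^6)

u/r^3

Quotient: u^1 * (r^-3)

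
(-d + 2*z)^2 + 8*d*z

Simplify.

Expanding gives d^2 + 4*d*z + 4*z^2, a perfect square.

(d + 2*z)^2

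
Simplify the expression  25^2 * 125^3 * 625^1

5^17

25^2 = 5^4; 125^3 = 5^9; 625^1 = 5^4
Combine exponents: 5^17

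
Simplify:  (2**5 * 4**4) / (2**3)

2**10

2**5 = 2**5; 4**4 = 2**8; 2**3 = 2**3
Combine exponents: 2**10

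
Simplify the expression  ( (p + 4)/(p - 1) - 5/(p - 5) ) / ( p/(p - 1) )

Numerator: (p + 4)/(p - 1) - 5/(p - 5) = (p^2 - 6*p - 15)/(p^2 - 6*p + 5)
Denominator: p/(p - 1) = p/(p - 1)
Divide: ((p^2 - 6*p - 15)/(p^2 - 6*p + 5)) · ((p - 1)/p) = (p^2 - 6*p - 15)/(p^2 - 5*p)

(p^2 - 6*p - 15)/(p^2 - 5*p)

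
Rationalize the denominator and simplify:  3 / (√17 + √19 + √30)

Group as (√17 + √19) + √30; multiply by (√17 + √19) - √30, then rationalise the remaining surd.

(-3*√9690 + 9*√30 + 42*√19 + 48*√17)/628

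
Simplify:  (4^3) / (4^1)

4^3 = 2^6; 4^1 = 2^2
Combine exponents: 2^4

2^4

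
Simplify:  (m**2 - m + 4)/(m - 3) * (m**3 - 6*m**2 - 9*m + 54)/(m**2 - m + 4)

m**2 - 3*m - 18

Factor: m**3 - 6*m**2 - 9*m + 54 = (m + 3)*(m - 3)*(m - 6)
Cancel the common factors (m**2 - m + 4), (m - 3).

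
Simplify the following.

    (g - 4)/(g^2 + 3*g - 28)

1/(g + 7)

Factor: g^2 + 3*g - 28 = (g - 4)*(g + 7)
Cancel the common factor (g - 4).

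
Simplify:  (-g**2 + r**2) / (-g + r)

g + r

Difference of squares: factor out (-g + r).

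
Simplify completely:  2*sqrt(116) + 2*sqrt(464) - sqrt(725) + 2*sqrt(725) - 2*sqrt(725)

2*sqrt(116) = 4*sqrt(29); 2*sqrt(464) = 8*sqrt(29); sqrt(725) = 5*sqrt(29); 2*sqrt(725) = 10*sqrt(29); 2*sqrt(725) = 10*sqrt(29)
Combine: (4 + 8 - 5 + 10 - 10)·sqrt(29) = 7*sqrt(29)

7*sqrt(29)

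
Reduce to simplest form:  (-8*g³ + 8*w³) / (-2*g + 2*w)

(2*w)^3 - (2*g)^3 = (-2*g + 2*w)(4*g² + 4*g*w + 4*w²).

4*g² + 4*g*w + 4*w²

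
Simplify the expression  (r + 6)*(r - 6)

r^2 - 36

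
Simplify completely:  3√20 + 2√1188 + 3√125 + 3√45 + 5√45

12*√33 + 45*√5

3√20 = 6*√5; 2√1188 = 12*√33; 3√125 = 15*√5; 3√45 = 9*√5; 5√45 = 15*√5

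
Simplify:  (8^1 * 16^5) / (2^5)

8^1 = 2^3; 16^5 = 2^20; 2^5 = 2^5
Combine exponents: 2^18

2^18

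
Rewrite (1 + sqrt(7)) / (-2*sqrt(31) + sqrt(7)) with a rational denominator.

(-2*sqrt(217) - 2*sqrt(31) - 7 - sqrt(7))/117

Multiply numerator and denominator by sqrt(7) + 2*sqrt(31).
Denominator becomes -117; numerator becomes sqrt(7) + 7 + 2*sqrt(31) + 2*sqrt(217).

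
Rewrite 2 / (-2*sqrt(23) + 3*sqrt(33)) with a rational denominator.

Multiply numerator and denominator by 2*sqrt(23) + 3*sqrt(33).
Denominator becomes 205; numerator becomes 4*sqrt(23) + 6*sqrt(33).

(4*sqrt(23) + 6*sqrt(33))/205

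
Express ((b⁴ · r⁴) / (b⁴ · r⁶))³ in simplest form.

Inside the bracket: (r^-2)
Raise to the power 3: (r^-6)

r^(-6)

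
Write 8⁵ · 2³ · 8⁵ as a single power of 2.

8⁵ = 2^15; 2³ = 2^3; 8⁵ = 2^15
Combine exponents: 2^33

2^33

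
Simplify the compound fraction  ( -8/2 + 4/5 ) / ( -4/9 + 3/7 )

Numerator: -8/2 + 4/5 = -16/5
Denominator: -4/9 + 3/7 = -1/63
Divide: (-16/5) · (-63) = 1008/5

1008/5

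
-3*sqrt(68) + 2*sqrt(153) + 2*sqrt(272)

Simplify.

3*sqrt(68) = 6*sqrt(17); 2*sqrt(153) = 6*sqrt(17); 2*sqrt(272) = 8*sqrt(17)
Combine: (-6 + 6 + 8)·sqrt(17) = 8*sqrt(17)

8*sqrt(17)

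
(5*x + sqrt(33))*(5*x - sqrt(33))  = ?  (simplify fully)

Product of conjugates: (P+Q)(P-Q) = P^2 - Q^2.

25*x^2 - 33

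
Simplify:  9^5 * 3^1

9^5 = 3^10; 3^1 = 3^1
Combine exponents: 3^11

3^11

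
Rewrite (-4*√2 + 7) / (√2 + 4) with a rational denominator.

(-23*√2 + 36)/14

Multiply numerator and denominator by -√2 + 4.
Denominator becomes 14; numerator becomes -23*√2 + 36.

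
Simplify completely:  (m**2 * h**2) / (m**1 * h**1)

h*m

Quotient: m**1 * h**1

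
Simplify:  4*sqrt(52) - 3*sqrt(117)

-sqrt(13)

4*sqrt(52) = 8*sqrt(13); 3*sqrt(117) = 9*sqrt(13)
Combine: (8 - 9)·sqrt(13) = -sqrt(13)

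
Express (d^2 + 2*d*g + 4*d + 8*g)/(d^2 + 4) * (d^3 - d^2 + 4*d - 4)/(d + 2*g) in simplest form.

d^2 + 3*d - 4

Factor: d^2 + 2*d*g + 4*d + 8*g = (d + 4)*(d + 2*g);  d^3 - d^2 + 4*d - 4 = (d^2 + 4)*(d - 1)
Cancel the common factors (d^2 + 4), (d + 2*g).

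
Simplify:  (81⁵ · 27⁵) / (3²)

3^33

81⁵ = 3^20; 27⁵ = 3^15; 3² = 3^2
Combine exponents: 3^33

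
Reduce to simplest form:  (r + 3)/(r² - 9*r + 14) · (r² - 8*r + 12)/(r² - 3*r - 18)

1/(r - 7)

Factor: r² - 9*r + 14 = (r - 7)·(r - 2);  r² - 8*r + 12 = (r - 6)·(r - 2);  r² - 3*r - 18 = (r + 3)·(r - 6)
Cancel the common factors (r - 6), (r + 3), (r - 2).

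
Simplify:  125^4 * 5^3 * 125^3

5^24

125^4 = 5^12; 5^3 = 5^3; 125^3 = 5^9
Combine exponents: 5^24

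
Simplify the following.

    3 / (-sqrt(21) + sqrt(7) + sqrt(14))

(3*sqrt(14) + 6*sqrt(7) + 3*sqrt(42))/28

Group as (sqrt(7) + sqrt(14)) - sqrt(21); multiply by (sqrt(7) + sqrt(14)) + sqrt(21), then rationalise the remaining surd.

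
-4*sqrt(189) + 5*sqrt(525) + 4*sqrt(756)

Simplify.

37*sqrt(21)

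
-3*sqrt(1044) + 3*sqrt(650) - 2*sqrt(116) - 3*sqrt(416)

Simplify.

-22*sqrt(29) + 3*sqrt(26)

3*sqrt(1044) = 18*sqrt(29); 3*sqrt(650) = 15*sqrt(26); 2*sqrt(116) = 4*sqrt(29); 3*sqrt(416) = 12*sqrt(26)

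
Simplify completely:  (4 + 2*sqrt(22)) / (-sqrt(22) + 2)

(-26 - 4*sqrt(22))/9

Multiply numerator and denominator by 2 + sqrt(22).
Denominator becomes -18; numerator becomes 8*sqrt(22) + 52.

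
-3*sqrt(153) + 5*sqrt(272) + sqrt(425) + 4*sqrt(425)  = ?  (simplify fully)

3*sqrt(153) = 9*sqrt(17); 5*sqrt(272) = 20*sqrt(17); sqrt(425) = 5*sqrt(17); 4*sqrt(425) = 20*sqrt(17)
Combine: (-9 + 20 + 5 + 20)·sqrt(17) = 36*sqrt(17)

36*sqrt(17)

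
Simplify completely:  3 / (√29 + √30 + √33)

Group as (√30 + √33) + √29; multiply by (√30 + √33) - √29, then rationalise the remaining surd.

(-9*√3190 + 39*√33 + 48*√30 + 51*√29)/1402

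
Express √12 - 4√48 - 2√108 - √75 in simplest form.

√12 = 2*√3; 4√48 = 16*√3; 2√108 = 12*√3; √75 = 5*√3
Combine: (2 - 16 - 12 - 5)·√3 = -31*√3

-31*√3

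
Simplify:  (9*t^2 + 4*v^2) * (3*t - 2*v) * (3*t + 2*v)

81*t^4 - 16*v^4

((3*t)+(2*v))((3*t)-(2*v)) = 9*t^2 - 4*v^2; continue pairing.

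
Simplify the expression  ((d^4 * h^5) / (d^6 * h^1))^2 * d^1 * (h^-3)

h^5/d^3

Inside the bracket: (d^-2) * h^4
Raise to the power 2: (d^-4) * h^8
Multiply by d^1 * (h^-3): add exponents.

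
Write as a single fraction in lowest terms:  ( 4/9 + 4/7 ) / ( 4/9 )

16/7

Numerator: 4/9 + 4/7 = 64/63
Denominator: 4/9 = 4/9
Divide: (64/63) · (9/4) = 16/7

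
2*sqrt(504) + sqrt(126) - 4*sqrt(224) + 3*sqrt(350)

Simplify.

2*sqrt(504) = 12*sqrt(14); sqrt(126) = 3*sqrt(14); 4*sqrt(224) = 16*sqrt(14); 3*sqrt(350) = 15*sqrt(14)
Combine: (12 + 3 - 16 + 15)·sqrt(14) = 14*sqrt(14)

14*sqrt(14)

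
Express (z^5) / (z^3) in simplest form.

Quotient: z^2

z^2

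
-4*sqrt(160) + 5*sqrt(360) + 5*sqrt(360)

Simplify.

4*sqrt(160) = 16*sqrt(10); 5*sqrt(360) = 30*sqrt(10); 5*sqrt(360) = 30*sqrt(10)
Combine: (-16 + 30 + 30)·sqrt(10) = 44*sqrt(10)

44*sqrt(10)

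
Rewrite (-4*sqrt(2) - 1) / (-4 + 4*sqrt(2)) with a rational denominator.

(-9 - 5*sqrt(2))/4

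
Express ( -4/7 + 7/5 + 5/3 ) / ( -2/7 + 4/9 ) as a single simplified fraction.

393/25

Numerator: -4/7 + 7/5 + 5/3 = 262/105
Denominator: -2/7 + 4/9 = 10/63
Divide: (262/105) · (63/10) = 393/25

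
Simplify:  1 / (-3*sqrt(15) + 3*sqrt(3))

(-sqrt(15) - sqrt(3))/36

Multiply numerator and denominator by 3*sqrt(3) + 3*sqrt(15).
Denominator becomes -108; numerator becomes 3*sqrt(3) + 3*sqrt(15).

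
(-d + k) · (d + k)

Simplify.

-d² + k²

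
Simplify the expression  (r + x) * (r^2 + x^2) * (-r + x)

-r^4 + x^4

Pair the conjugate factors: (x+r)(x-r) = -r^2 + x^2, then repeat with the next factor.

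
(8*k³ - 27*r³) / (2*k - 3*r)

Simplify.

Apply the difference-of-cubes factorisation and cancel (2*k - 3*r).

4*k² + 6*k*r + 9*r²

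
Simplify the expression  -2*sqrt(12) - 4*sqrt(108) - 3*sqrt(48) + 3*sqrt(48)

2*sqrt(12) = 4*sqrt(3); 4*sqrt(108) = 24*sqrt(3); 3*sqrt(48) = 12*sqrt(3); 3*sqrt(48) = 12*sqrt(3)
Combine: (-4 - 24 - 12 + 12)·sqrt(3) = -28*sqrt(3)

-28*sqrt(3)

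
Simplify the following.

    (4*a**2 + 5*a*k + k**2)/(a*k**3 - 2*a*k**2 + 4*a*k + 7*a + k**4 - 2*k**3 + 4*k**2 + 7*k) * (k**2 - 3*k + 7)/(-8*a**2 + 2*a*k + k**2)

-1/(2*a*k + 2*a - k**2 - k)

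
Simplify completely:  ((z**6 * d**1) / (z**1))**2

Inside the bracket: z**5 * d**1
Raise to the power 2: z**10 * d**2

d**2*z**10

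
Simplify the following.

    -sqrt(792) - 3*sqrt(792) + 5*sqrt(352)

-4*sqrt(22)

sqrt(792) = 6*sqrt(22); 3*sqrt(792) = 18*sqrt(22); 5*sqrt(352) = 20*sqrt(22)
Combine: (-6 - 18 + 20)·sqrt(22) = -4*sqrt(22)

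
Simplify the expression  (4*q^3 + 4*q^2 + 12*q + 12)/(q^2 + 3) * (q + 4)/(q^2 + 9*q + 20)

Factor: 4*q^3 + 4*q^2 + 12*q + 12 = 4*(q^2 + 3)*(q + 1);  q^2 + 9*q + 20 = (q + 4)*(q + 5)
Cancel the common factors (q^2 + 3), (q + 4).

(4*q + 4)/(q + 5)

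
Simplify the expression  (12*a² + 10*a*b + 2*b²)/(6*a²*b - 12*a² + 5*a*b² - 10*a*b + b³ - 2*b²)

2/(b - 2)

Factor: 12*a² + 10*a*b + 2*b² = 2·(2*a + b)·(3*a + b);  6*a²*b - 12*a² + 5*a*b² - 10*a*b + b³ - 2*b² = (2*a + b)·(3*a + b)·(b - 2)
Cancel the common factors (3*a + b), (2*a + b).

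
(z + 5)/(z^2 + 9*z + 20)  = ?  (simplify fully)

1/(z + 4)

Factor: z^2 + 9*z + 20 = (z + 5)*(z + 4)
Cancel the common factor (z + 5).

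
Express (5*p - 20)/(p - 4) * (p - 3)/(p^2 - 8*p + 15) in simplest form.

5/(p - 5)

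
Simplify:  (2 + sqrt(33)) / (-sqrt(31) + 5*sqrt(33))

(2*sqrt(31) + sqrt(1023) + 10*sqrt(33) + 165)/794

Multiply numerator and denominator by sqrt(31) + 5*sqrt(33).
Denominator becomes 794; numerator becomes 2*sqrt(31) + sqrt(1023) + 10*sqrt(33) + 165.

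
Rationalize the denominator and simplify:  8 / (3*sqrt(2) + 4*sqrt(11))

(-12*sqrt(2) + 16*sqrt(11))/79

Multiply numerator and denominator by -3*sqrt(2) + 4*sqrt(11).
Denominator becomes 158; numerator becomes -24*sqrt(2) + 32*sqrt(11).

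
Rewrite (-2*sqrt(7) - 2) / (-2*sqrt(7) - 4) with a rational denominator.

Multiply numerator and denominator by -4 + 2*sqrt(7).
Denominator becomes -12; numerator becomes -20 + 4*sqrt(7).

(-sqrt(7) + 5)/3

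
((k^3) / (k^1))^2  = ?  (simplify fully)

Inside the bracket: k^2
Raise to the power 2: k^4

k^4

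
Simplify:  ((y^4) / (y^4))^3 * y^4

Inside the bracket: 1
Raise to the power 3: 1
Multiply by y^4: add exponents.

y^4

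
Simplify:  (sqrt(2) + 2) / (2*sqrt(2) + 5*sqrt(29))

Multiply numerator and denominator by -5*sqrt(29) + 2*sqrt(2).
Denominator becomes -717; numerator becomes -10*sqrt(29) - 5*sqrt(58) + 4 + 4*sqrt(2).

(-4*sqrt(2) - 4 + 5*sqrt(58) + 10*sqrt(29))/717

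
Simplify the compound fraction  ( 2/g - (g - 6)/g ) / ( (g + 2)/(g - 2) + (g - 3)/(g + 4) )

Numerator: 2/g - (g - 6)/g = (-g + 8)/g
Denominator: (g + 2)/(g - 2) + (g - 3)/(g + 4) = (2*g² + g + 14)/(g² + 2*g - 8)
Divide: ((-g + 8)/g) · ((g² + 2*g - 8)/(2*g² + g + 14)) = (-g³ + 6*g² + 24*g - 64)/(2*g³ + g² + 14*g)

(-g³ + 6*g² + 24*g - 64)/(2*g³ + g² + 14*g)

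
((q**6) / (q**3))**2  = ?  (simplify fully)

Inside the bracket: q**3
Raise to the power 2: q**6

q**6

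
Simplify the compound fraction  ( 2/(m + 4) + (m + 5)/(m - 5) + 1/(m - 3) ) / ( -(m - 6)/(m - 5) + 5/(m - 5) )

Numerator: 2/(m + 4) + (m + 5)/(m - 5) + 1/(m - 3) = (m**3 + 9*m**2 - 24*m - 50)/(m**3 - 4*m**2 - 17*m + 60)
Denominator: -(m - 6)/(m - 5) + 5/(m - 5) = (-m + 11)/(m - 5)
Divide: ((m**3 + 9*m**2 - 24*m - 50)/(m**3 - 4*m**2 - 17*m + 60)) · ((m - 5)/(-m + 11)) = (-m**3 - 9*m**2 + 24*m + 50)/(m**3 - 10*m**2 - 23*m + 132)

(-m**3 - 9*m**2 + 24*m + 50)/(m**3 - 10*m**2 - 23*m + 132)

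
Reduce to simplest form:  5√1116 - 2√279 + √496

28*√31

5√1116 = 30*√31; 2√279 = 6*√31; √496 = 4*√31
Combine: (30 - 6 + 4)·√31 = 28*√31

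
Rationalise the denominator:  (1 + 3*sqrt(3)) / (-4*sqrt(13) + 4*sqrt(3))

(-3*sqrt(39) - 9 - sqrt(13) - sqrt(3))/40

Multiply numerator and denominator by 4*sqrt(3) + 4*sqrt(13).
Denominator becomes -160; numerator becomes 4*sqrt(3) + 4*sqrt(13) + 36 + 12*sqrt(39).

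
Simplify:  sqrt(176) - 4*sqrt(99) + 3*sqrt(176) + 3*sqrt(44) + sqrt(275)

sqrt(176) = 4*sqrt(11); 4*sqrt(99) = 12*sqrt(11); 3*sqrt(176) = 12*sqrt(11); 3*sqrt(44) = 6*sqrt(11); sqrt(275) = 5*sqrt(11)
Combine: (4 - 12 + 12 + 6 + 5)·sqrt(11) = 15*sqrt(11)

15*sqrt(11)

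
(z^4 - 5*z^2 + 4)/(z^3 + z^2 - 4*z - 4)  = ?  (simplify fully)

Factor: z^4 - 5*z^2 + 4 = (z + 2)*(z - 2)*(z + 1)*(z - 1);  z^3 + z^2 - 4*z - 4 = (z + 1)*(z - 2)*(z + 2)
Cancel the common factors (z + 2), (z - 2), (z + 1).

z - 1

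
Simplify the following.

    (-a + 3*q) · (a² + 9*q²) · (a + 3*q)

-a⁴ + 81*q⁴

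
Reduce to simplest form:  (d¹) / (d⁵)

Quotient: (d^-4)

d^(-4)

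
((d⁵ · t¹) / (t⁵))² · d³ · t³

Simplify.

Inside the bracket: d⁵ · (t^-4)
Raise to the power 2: d^10 · (t^-8)
Multiply by d³ · t³: add exponents.

d^13/t⁵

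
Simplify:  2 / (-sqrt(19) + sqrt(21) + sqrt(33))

(-70*sqrt(19) + 14*sqrt(33) + 62*sqrt(21) + 12*sqrt(1463))/1547

Group as (sqrt(21) + sqrt(33)) - sqrt(19); multiply by (sqrt(21) + sqrt(33)) + sqrt(19), then rationalise the remaining surd.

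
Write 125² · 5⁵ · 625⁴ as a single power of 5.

125² = 5^6; 5⁵ = 5^5; 625⁴ = 5^16
Combine exponents: 5^27

5^27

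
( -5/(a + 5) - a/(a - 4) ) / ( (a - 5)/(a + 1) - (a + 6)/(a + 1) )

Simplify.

(a**3 + 11*a**2 - 10*a - 20)/(11*a**2 + 11*a - 220)

Numerator: -5/(a + 5) - a/(a - 4) = (-a**2 - 10*a + 20)/(a**2 + a - 20)
Denominator: (a - 5)/(a + 1) - (a + 6)/(a + 1) = -11/(a + 1)
Divide: ((-a**2 - 10*a + 20)/(a**2 + a - 20)) · (-a/11 - 1/11) = (a**3 + 11*a**2 - 10*a - 20)/(11*a**2 + 11*a - 220)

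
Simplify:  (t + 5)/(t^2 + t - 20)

Factor: t^2 + t - 20 = (t - 4)*(t + 5)
Cancel the common factor (t + 5).

1/(t - 4)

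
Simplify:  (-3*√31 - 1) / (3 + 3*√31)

Multiply numerator and denominator by -3*√31 + 3.
Denominator becomes -270; numerator becomes -6*√31 + 276.

(-46 + √31)/45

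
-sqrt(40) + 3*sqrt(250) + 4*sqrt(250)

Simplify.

sqrt(40) = 2*sqrt(10); 3*sqrt(250) = 15*sqrt(10); 4*sqrt(250) = 20*sqrt(10)
Combine: (-2 + 15 + 20)·sqrt(10) = 33*sqrt(10)

33*sqrt(10)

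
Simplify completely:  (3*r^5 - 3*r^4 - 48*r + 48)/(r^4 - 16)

Factor: 3*r^5 - 3*r^4 - 48*r + 48 = 3*(r + 2)*(r - 2)*(r - 1)*(r^2 + 4);  r^4 - 16 = (r^2 + 4)*(r + 2)*(r - 2)
Cancel the common factors (r^2 + 4), (r - 2), (r + 2).

3*r - 3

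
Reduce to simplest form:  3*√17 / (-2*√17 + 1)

(-102 - 3*√17)/67

Multiply numerator and denominator by 1 + 2*√17.
Denominator becomes -67; numerator becomes 3*√17 + 102.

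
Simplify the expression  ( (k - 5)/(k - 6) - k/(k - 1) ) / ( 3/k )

5*k/(3*k^2 - 21*k + 18)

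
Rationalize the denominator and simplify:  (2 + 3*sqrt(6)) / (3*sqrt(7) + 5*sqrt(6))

Multiply numerator and denominator by -3*sqrt(7) + 5*sqrt(6).
Denominator becomes 87; numerator becomes -9*sqrt(42) - 6*sqrt(7) + 10*sqrt(6) + 90.

(-9*sqrt(42) - 6*sqrt(7) + 10*sqrt(6) + 90)/87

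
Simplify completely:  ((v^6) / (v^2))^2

v^8

Inside the bracket: v^4
Raise to the power 2: v^8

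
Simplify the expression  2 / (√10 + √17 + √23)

(-√3910 + 2*√23 + 8*√17 + 15*√10)/166

Group as (√10 + √17) + √23; multiply by (√10 + √17) - √23, then rationalise the remaining surd.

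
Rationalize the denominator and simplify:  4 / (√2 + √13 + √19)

Group as (√2 + √13) + √19; multiply by (√2 + √13) - √19, then rationalise the remaining surd.

(-√494 - 2*√19 + 4*√13 + 15*√2)/11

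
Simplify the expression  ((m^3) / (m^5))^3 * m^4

m^(-2)

Inside the bracket: (m^-2)
Raise to the power 3: (m^-6)
Multiply by m^4: add exponents.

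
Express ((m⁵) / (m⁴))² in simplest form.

m²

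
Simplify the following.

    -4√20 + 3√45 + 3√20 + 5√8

10*√2 + 7*√5

4√20 = 8*√5; 3√45 = 9*√5; 3√20 = 6*√5; 5√8 = 10*√2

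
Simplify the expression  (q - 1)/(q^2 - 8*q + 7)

1/(q - 7)

Factor: q^2 - 8*q + 7 = (q - 1)*(q - 7)
Cancel the common factor (q - 1).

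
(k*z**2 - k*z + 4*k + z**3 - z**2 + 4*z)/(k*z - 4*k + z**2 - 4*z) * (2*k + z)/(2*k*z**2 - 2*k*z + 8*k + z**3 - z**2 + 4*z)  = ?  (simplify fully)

1/(z - 4)

Factor: k*z**2 - k*z + 4*k + z**3 - z**2 + 4*z = (k + z)*(z**2 - z + 4);  k*z - 4*k + z**2 - 4*z = (z - 4)*(k + z);  2*k*z**2 - 2*k*z + 8*k + z**3 - z**2 + 4*z = (2*k + z)*(z**2 - z + 4)
Cancel the common factors (z**2 - z + 4), (2*k + z), (k + z).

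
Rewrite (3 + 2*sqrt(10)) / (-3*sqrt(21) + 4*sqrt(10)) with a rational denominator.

(-6*sqrt(210) - 80 - 9*sqrt(21) - 12*sqrt(10))/29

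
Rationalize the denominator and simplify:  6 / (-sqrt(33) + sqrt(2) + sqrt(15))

(-24*sqrt(33) - 30*sqrt(15) - 69*sqrt(2) - 9*sqrt(110))/34

Group as (sqrt(2) + sqrt(15)) - sqrt(33); multiply by (sqrt(2) + sqrt(15)) + sqrt(33), then rationalise the remaining surd.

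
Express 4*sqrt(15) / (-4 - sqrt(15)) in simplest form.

Multiply numerator and denominator by -4 + sqrt(15).
Denominator becomes 1; numerator becomes -16*sqrt(15) + 60.

-16*sqrt(15) + 60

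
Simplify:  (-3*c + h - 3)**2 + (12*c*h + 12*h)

(3*c + h + 3)**2

After expansion: 9*c**2 + 6*c*h + 18*c + h**2 + 6*h + 9 — a perfect-square trinomial.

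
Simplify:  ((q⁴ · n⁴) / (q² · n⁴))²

q⁴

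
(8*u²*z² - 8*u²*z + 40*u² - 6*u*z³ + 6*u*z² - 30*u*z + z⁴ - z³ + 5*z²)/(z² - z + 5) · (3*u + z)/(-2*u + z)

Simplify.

-12*u² - u*z + z²

Factor: 8*u²*z² - 8*u²*z + 40*u² - 6*u*z³ + 6*u*z² - 30*u*z + z⁴ - z³ + 5*z² = (-4*u + z)·(z² - z + 5)·(-2*u + z)
Cancel the common factors (z² - z + 5), (-2*u + z).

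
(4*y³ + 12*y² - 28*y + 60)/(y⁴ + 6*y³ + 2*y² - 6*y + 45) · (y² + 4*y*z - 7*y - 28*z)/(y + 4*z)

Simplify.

(4*y - 28)/(y + 3)

Factor: 4*y³ + 12*y² - 28*y + 60 = 4·(y + 5)·(y² - 2*y + 3);  y⁴ + 6*y³ + 2*y² - 6*y + 45 = (y + 5)·(y + 3)·(y² - 2*y + 3);  y² + 4*y*z - 7*y - 28*z = (y + 4*z)·(y - 7)
Cancel the common factors (y² - 2*y + 3), (y + 4*z), (y + 5).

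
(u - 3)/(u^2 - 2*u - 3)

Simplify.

1/(u + 1)

Factor: u^2 - 2*u - 3 = (u + 1)*(u - 3)
Cancel the common factor (u - 3).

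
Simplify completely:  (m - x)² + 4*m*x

Expanding gives m² + 2*m*x + x², a perfect square.

(m + x)²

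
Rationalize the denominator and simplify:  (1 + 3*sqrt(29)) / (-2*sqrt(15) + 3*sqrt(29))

Multiply numerator and denominator by 2*sqrt(15) + 3*sqrt(29).
Denominator becomes 201; numerator becomes 2*sqrt(15) + 3*sqrt(29) + 6*sqrt(435) + 261.

(2*sqrt(15) + 3*sqrt(29) + 6*sqrt(435) + 261)/201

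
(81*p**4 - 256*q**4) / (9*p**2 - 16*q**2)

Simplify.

9*p**2 + 16*q**2

81*p**4 - 256*q**4 factors as (3*p - 4*q)*(3*p + 4*q)*(9*p**2 + 16*q**2).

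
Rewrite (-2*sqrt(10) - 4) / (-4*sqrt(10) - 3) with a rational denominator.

(10*sqrt(10) + 68)/151

Multiply numerator and denominator by -3 + 4*sqrt(10).
Denominator becomes -151; numerator becomes -68 - 10*sqrt(10).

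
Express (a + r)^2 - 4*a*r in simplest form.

(a - r)^2

Expand the square and combine the 4*a*r term.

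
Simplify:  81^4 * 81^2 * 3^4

81^4 = 3^16; 81^2 = 3^8; 3^4 = 3^4
Combine exponents: 3^28

3^28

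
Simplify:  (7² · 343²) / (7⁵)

7² = 7^2; 343² = 7^6; 7⁵ = 7^5
Combine exponents: 7^3

7^3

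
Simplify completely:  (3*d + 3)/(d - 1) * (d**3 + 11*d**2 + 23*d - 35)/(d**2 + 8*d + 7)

Factor: 3*d + 3 = 3*(d + 1);  d**3 + 11*d**2 + 23*d - 35 = (d - 1)*(d + 7)*(d + 5);  d**2 + 8*d + 7 = (d + 7)*(d + 1)
Cancel the common factors (d + 1), (d - 1), (d + 7).

3*d + 15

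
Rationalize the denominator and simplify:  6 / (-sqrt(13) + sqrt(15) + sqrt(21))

Group as (sqrt(15) + sqrt(21)) - sqrt(13); multiply by (sqrt(15) + sqrt(21)) + sqrt(13), then rationalise the remaining surd.

(-138*sqrt(13) + 42*sqrt(21) + 114*sqrt(15) + 36*sqrt(455))/731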